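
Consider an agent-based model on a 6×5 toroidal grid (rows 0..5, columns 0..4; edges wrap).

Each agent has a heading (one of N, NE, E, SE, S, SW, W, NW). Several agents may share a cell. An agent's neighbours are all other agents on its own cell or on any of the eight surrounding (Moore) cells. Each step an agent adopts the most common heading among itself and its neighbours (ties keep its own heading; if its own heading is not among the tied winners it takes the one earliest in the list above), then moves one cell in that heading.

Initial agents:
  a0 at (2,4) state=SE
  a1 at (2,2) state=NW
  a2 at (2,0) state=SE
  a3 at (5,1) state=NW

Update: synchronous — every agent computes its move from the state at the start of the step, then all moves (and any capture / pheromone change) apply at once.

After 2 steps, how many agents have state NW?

1

t=1: a0@(3,0):SE a1@(1,1):NW a2@(3,1):SE a3@(4,0):NW
t=2: a0@(4,1):SE a1@(0,0):NW a2@(4,2):SE a3@(5,1):SE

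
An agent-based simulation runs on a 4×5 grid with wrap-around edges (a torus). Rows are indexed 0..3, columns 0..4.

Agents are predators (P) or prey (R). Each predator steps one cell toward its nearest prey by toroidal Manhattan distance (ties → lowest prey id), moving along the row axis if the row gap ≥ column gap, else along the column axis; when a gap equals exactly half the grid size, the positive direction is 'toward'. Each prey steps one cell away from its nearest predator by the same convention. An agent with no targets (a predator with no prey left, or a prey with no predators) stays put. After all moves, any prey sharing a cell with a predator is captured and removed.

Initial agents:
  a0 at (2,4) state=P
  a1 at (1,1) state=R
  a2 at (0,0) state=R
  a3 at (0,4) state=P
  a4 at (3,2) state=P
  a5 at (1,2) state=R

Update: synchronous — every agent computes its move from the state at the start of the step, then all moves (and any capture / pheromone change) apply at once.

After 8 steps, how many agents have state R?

t=1: a0@(2,0):P a1@(1,2):R a2@(0,1):R a3@(0,0):P a4@(0,2):P
t=2: a0@(2,1):P a1@(2,2):R a2@(0,2):R a3@(0,1):P a4@(1,2):P
t=3: a0@(2,2):P a1@(2,3):R a2@(0,3):R a3@(0,2):P a4@(2,2):P
t=4: a0@(2,3):P a1@(2,4):R a2@(0,4):R a3@(0,3):P a4@(2,3):P
t=5: a0@(2,4):P a1@(2,0):R a2@(0,0):R a3@(0,4):P a4@(2,4):P
t=6: a0@(2,0):P a1@(2,1):R a2@(0,1):R a3@(0,0):P a4@(2,0):P
t=7: a0@(2,1):P a1@(2,2):R a2@(0,2):R a3@(0,1):P a4@(2,1):P
t=8: a0@(2,2):P a1@(2,3):R a2@(0,3):R a3@(0,2):P a4@(2,2):P

2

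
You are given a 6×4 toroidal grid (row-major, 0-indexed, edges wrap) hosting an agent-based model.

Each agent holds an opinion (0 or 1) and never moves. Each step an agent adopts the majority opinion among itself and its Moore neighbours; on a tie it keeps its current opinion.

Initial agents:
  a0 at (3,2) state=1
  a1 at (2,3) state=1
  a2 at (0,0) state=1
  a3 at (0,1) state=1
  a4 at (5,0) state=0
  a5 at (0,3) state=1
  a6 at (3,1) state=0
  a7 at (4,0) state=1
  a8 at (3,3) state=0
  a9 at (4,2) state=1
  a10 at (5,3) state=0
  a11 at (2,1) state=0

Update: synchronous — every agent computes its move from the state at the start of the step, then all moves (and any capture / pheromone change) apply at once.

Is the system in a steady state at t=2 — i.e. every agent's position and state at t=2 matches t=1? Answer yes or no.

no

t=1: a0@(3,2):1 a1@(2,3):1 a2@(0,0):1 a3@(0,1):1 a4@(5,0):1 a5@(0,3):1 a6@(3,1):1 a7@(4,0):0 a8@(3,3):1 a9@(4,2):0 a10@(5,3):1 a11@(2,1):0
t=2: a0@(3,2):1 a1@(2,3):1 a2@(0,0):1 a3@(0,1):1 a4@(5,0):1 a5@(0,3):1 a6@(3,1):0 a7@(4,0):1 a8@(3,3):1 a9@(4,2):1 a10@(5,3):1 a11@(2,1):1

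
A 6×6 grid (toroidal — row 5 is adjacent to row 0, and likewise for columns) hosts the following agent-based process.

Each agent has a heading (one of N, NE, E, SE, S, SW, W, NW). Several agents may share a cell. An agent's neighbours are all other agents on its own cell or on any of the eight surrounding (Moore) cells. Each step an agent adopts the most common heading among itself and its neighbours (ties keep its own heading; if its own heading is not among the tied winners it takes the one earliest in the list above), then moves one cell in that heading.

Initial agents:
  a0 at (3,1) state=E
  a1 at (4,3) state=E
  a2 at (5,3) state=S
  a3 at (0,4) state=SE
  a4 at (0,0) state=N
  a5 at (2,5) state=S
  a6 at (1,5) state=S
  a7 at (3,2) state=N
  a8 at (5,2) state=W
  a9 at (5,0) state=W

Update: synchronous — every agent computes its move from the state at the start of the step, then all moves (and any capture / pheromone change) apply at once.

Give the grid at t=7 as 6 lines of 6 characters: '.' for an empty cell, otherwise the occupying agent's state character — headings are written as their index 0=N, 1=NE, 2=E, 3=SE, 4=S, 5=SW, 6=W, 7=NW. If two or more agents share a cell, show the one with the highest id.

......
......
......
.....6
66....
66...6

t=1: a0@(3,2):E a1@(4,4):E a2@(0,3):S a3@(1,4):S a4@(5,0):N a5@(3,5):S a6@(2,5):S a7@(3,3):E a8@(5,1):W a9@(5,5):W
t=2: a0@(3,3):E a1@(4,5):E a2@(1,3):S a3@(2,4):S a4@(5,5):W a5@(4,5):S a6@(3,5):S a7@(3,4):E a8@(5,0):W a9@(5,4):W
t=3: a0@(3,4):E a1@(4,4):W a2@(2,3):S a3@(3,4):S a4@(5,4):W a5@(4,4):W a6@(4,5):S a7@(3,5):E a8@(5,5):W a9@(5,3):W
t=4: a0@(4,4):S a1@(4,3):W a2@(3,3):S a3@(4,4):S a4@(5,3):W a5@(4,3):W a6@(4,4):W a7@(3,0):E a8@(5,4):W a9@(5,2):W
t=5: a0@(4,3):W a1@(4,2):W a2@(4,3):S a3@(4,3):W a4@(5,2):W a5@(4,2):W a6@(4,3):W a7@(3,1):E a8@(5,3):W a9@(5,1):W
t=6: a0@(4,2):W a1@(4,1):W a2@(4,2):W a3@(4,2):W a4@(5,1):W a5@(4,1):W a6@(4,2):W a7@(3,0):W a8@(5,2):W a9@(5,0):W
t=7: a0@(4,1):W a1@(4,0):W a2@(4,1):W a3@(4,1):W a4@(5,0):W a5@(4,0):W a6@(4,1):W a7@(3,5):W a8@(5,1):W a9@(5,5):W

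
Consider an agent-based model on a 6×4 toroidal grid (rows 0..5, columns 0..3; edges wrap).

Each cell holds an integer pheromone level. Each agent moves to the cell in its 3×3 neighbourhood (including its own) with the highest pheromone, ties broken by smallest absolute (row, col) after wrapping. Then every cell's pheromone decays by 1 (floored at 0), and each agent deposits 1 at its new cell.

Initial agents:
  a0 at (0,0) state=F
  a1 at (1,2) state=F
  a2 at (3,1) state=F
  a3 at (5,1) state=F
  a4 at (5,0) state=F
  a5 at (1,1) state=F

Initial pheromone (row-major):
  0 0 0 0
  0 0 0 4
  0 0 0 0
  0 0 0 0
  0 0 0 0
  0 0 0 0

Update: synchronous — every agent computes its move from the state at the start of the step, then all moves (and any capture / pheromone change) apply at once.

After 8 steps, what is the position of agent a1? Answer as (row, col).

(1, 3)

t=1: a0@(1,3) a1@(1,3) a2@(2,0) a3@(0,0) a4@(0,0) a5@(0,0) | pheromone: 3 0 0 0 / 0 0 0 5 / 1 0 0 0 / 0 0 0 0 / 0 0 0 0 / 0 0 0 0
t=2: a0@(1,3) a1@(1,3) a2@(1,3) a3@(1,3) a4@(1,3) a5@(1,3) | pheromone: 2 0 0 0 / 0 0 0 10 / 0 0 0 0 / 0 0 0 0 / 0 0 0 0 / 0 0 0 0
t=3: a0@(1,3) a1@(1,3) a2@(1,3) a3@(1,3) a4@(1,3) a5@(1,3) | pheromone: 1 0 0 0 / 0 0 0 15 / 0 0 0 0 / 0 0 0 0 / 0 0 0 0 / 0 0 0 0
t=4: a0@(1,3) a1@(1,3) a2@(1,3) a3@(1,3) a4@(1,3) a5@(1,3) | pheromone: 0 0 0 0 / 0 0 0 20 / 0 0 0 0 / 0 0 0 0 / 0 0 0 0 / 0 0 0 0
t=5: a0@(1,3) a1@(1,3) a2@(1,3) a3@(1,3) a4@(1,3) a5@(1,3) | pheromone: 0 0 0 0 / 0 0 0 25 / 0 0 0 0 / 0 0 0 0 / 0 0 0 0 / 0 0 0 0
t=6: a0@(1,3) a1@(1,3) a2@(1,3) a3@(1,3) a4@(1,3) a5@(1,3) | pheromone: 0 0 0 0 / 0 0 0 30 / 0 0 0 0 / 0 0 0 0 / 0 0 0 0 / 0 0 0 0
t=7: a0@(1,3) a1@(1,3) a2@(1,3) a3@(1,3) a4@(1,3) a5@(1,3) | pheromone: 0 0 0 0 / 0 0 0 35 / 0 0 0 0 / 0 0 0 0 / 0 0 0 0 / 0 0 0 0
t=8: a0@(1,3) a1@(1,3) a2@(1,3) a3@(1,3) a4@(1,3) a5@(1,3) | pheromone: 0 0 0 0 / 0 0 0 40 / 0 0 0 0 / 0 0 0 0 / 0 0 0 0 / 0 0 0 0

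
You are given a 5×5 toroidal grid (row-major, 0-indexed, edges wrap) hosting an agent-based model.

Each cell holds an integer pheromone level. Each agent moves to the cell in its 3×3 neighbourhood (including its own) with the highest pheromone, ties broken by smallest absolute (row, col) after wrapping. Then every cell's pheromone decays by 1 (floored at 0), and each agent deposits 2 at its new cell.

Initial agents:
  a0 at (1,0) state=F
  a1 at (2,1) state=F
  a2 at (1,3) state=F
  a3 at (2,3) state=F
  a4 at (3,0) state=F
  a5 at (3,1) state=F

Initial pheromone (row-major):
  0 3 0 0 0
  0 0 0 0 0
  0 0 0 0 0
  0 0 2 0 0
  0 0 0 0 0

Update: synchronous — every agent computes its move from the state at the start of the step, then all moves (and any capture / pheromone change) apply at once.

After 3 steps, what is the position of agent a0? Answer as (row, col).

t=1: a0@(0,1) a1@(3,2) a2@(0,2) a3@(3,2) a4@(2,0) a5@(3,2) | pheromone: 0 4 2 0 0 / 0 0 0 0 0 / 2 0 0 0 0 / 0 0 7 0 0 / 0 0 0 0 0
t=2: a0@(0,1) a1@(3,2) a2@(0,1) a3@(3,2) a4@(2,0) a5@(3,2) | pheromone: 0 7 1 0 0 / 0 0 0 0 0 / 3 0 0 0 0 / 0 0 12 0 0 / 0 0 0 0 0
t=3: a0@(0,1) a1@(3,2) a2@(0,1) a3@(3,2) a4@(2,0) a5@(3,2) | pheromone: 0 10 0 0 0 / 0 0 0 0 0 / 4 0 0 0 0 / 0 0 17 0 0 / 0 0 0 0 0

(0, 1)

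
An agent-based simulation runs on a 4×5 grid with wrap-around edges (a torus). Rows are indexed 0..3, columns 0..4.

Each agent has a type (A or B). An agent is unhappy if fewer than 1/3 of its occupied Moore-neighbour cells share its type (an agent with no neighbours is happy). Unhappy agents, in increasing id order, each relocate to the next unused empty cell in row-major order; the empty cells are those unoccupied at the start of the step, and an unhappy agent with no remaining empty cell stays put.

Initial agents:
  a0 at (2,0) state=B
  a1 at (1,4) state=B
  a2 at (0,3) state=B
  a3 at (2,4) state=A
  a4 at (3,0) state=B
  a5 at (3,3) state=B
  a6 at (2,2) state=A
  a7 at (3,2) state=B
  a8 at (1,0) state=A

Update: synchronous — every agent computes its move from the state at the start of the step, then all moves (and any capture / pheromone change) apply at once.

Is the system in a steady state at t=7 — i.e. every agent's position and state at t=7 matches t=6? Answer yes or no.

yes

t=1: a0@(2,0):B a1@(1,4):B a2@(0,3):B a3@(0,0):A a4@(3,0):B a5@(3,3):B a6@(0,1):A a7@(3,2):B a8@(1,0):A
t=2: (unchanged — steady state)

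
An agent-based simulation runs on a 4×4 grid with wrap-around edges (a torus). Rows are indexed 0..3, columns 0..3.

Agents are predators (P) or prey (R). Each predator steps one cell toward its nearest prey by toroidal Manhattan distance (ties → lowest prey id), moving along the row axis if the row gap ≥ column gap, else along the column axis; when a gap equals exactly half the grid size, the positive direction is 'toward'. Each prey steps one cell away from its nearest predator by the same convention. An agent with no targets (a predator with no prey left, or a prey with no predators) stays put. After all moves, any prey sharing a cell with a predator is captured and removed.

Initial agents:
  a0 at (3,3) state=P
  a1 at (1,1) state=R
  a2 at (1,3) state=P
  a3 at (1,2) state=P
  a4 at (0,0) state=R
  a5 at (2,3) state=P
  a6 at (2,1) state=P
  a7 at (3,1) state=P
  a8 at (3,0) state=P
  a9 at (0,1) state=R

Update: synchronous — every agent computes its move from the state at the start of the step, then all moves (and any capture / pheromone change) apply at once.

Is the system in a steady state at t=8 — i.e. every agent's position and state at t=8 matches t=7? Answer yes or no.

t=1: a0@(0,3):P a2@(1,0):P a3@(1,1):P a5@(2,0):P a6@(1,1):P a7@(0,1):P a8@(0,0):P
t=2: (unchanged — steady state)

yes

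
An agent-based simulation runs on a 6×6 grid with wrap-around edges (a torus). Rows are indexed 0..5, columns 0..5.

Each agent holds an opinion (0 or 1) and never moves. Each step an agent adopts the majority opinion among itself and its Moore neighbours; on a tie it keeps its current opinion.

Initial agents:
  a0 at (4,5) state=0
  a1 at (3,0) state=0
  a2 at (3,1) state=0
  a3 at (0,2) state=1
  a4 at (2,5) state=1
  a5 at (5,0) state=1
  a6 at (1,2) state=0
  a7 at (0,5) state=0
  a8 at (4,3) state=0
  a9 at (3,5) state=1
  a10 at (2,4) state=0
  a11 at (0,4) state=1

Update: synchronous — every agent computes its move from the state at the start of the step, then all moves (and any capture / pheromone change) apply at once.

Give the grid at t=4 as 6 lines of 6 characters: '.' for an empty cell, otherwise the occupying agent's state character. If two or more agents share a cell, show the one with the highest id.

t=1: a0@(4,5):0 a1@(3,0):0 a2@(3,1):0 a3@(0,2):1 a4@(2,5):1 a5@(5,0):0 a6@(1,2):0 a7@(0,5):1 a8@(4,3):0 a9@(3,5):0 a10@(2,4):1 a11@(0,4):1
t=2: (unchanged — steady state)

..1.11
..0...
....11
00...0
...0.0
0.....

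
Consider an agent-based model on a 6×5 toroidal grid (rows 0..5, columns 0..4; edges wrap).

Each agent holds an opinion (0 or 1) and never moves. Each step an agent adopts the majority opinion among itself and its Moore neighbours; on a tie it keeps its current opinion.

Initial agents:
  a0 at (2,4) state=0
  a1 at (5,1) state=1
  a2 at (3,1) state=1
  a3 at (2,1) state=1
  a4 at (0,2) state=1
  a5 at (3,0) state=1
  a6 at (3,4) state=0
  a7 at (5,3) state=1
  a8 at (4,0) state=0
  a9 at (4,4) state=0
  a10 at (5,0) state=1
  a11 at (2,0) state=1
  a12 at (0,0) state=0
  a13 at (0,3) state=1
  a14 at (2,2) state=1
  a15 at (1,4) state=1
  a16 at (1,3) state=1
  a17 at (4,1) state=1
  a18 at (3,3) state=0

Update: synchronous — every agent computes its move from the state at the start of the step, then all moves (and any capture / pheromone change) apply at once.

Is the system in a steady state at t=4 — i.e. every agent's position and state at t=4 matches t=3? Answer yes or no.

yes

t=1: a0@(2,4):1 a1@(5,1):1 a2@(3,1):1 a3@(2,1):1 a4@(0,2):1 a5@(3,0):1 a6@(3,4):0 a7@(5,3):1 a8@(4,0):1 a9@(4,4):0 a10@(5,0):1 a11@(2,0):1 a12@(0,0):1 a13@(0,3):1 a14@(2,2):1 a15@(1,4):1 a16@(1,3):1 a17@(4,1):1 a18@(3,3):0
t=2: a0@(2,4):1 a1@(5,1):1 a2@(3,1):1 a3@(2,1):1 a4@(0,2):1 a5@(3,0):1 a6@(3,4):1 a7@(5,3):1 a8@(4,0):1 a9@(4,4):1 a10@(5,0):1 a11@(2,0):1 a12@(0,0):1 a13@(0,3):1 a14@(2,2):1 a15@(1,4):1 a16@(1,3):1 a17@(4,1):1 a18@(3,3):0
t=3: a0@(2,4):1 a1@(5,1):1 a2@(3,1):1 a3@(2,1):1 a4@(0,2):1 a5@(3,0):1 a6@(3,4):1 a7@(5,3):1 a8@(4,0):1 a9@(4,4):1 a10@(5,0):1 a11@(2,0):1 a12@(0,0):1 a13@(0,3):1 a14@(2,2):1 a15@(1,4):1 a16@(1,3):1 a17@(4,1):1 a18@(3,3):1
t=4: (unchanged — steady state)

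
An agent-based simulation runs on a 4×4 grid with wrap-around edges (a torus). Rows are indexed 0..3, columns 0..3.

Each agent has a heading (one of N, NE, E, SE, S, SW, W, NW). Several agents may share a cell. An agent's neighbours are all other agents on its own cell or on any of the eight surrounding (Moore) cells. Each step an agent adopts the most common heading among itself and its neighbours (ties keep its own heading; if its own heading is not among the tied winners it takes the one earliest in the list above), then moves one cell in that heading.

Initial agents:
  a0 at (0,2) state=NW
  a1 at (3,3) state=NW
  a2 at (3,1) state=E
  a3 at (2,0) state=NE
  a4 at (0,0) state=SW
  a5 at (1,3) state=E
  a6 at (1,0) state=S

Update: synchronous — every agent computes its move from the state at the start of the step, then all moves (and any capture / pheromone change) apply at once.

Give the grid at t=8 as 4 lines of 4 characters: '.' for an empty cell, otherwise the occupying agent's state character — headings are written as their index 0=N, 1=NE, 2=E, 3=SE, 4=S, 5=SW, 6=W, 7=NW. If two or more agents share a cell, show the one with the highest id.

t=1: a0@(3,1):NW a1@(2,2):NW a2@(3,2):E a3@(2,1):E a4@(0,1):E a5@(1,0):E a6@(2,0):S
t=2: a0@(3,2):E a1@(1,1):NW a2@(3,3):E a3@(2,2):E a4@(0,2):E a5@(1,1):E a6@(2,1):E
t=3: a0@(3,3):E a1@(1,2):E a2@(3,0):E a3@(2,3):E a4@(0,3):E a5@(1,2):E a6@(2,2):E
t=4: a0@(3,0):E a1@(1,3):E a2@(3,1):E a3@(2,0):E a4@(0,0):E a5@(1,3):E a6@(2,3):E
t=5: a0@(3,1):E a1@(1,0):E a2@(3,2):E a3@(2,1):E a4@(0,1):E a5@(1,0):E a6@(2,0):E
t=6: a0@(3,2):E a1@(1,1):E a2@(3,3):E a3@(2,2):E a4@(0,2):E a5@(1,1):E a6@(2,1):E
t=7: a0@(3,3):E a1@(1,2):E a2@(3,0):E a3@(2,3):E a4@(0,3):E a5@(1,2):E a6@(2,2):E
t=8: a0@(3,0):E a1@(1,3):E a2@(3,1):E a3@(2,0):E a4@(0,0):E a5@(1,3):E a6@(2,3):E

2...
...2
2..2
22..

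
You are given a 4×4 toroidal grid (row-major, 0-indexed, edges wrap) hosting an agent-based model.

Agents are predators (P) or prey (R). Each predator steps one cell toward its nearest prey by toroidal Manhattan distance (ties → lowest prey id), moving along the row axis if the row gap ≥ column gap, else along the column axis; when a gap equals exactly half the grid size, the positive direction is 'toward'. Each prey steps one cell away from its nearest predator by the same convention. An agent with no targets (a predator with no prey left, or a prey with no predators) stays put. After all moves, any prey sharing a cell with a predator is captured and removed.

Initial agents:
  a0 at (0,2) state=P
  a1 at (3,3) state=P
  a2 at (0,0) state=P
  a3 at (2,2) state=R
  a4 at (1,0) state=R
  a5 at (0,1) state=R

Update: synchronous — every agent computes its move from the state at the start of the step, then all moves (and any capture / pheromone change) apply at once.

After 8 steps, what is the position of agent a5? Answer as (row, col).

t=1: a0@(0,1):P a1@(2,3):P a2@(1,0):P a3@(1,2):R a4@(2,0):R a5@(0,0):R
t=2: a0@(0,0):P a1@(2,0):P a2@(2,0):P a3@(2,2):R a4@(2,1):R a5@(0,3):R
t=3: a0@(0,3):P a1@(2,1):P a2@(2,1):P a4@(2,2):R a5@(0,2):R
t=4: a0@(0,2):P a1@(2,2):P a2@(2,2):P a4@(2,3):R a5@(0,1):R
t=5: a0@(0,1):P a1@(2,3):P a2@(2,3):P a4@(2,0):R a5@(0,0):R
t=6: a0@(0,0):P a1@(2,0):P a2@(2,0):P a4@(2,1):R a5@(0,3):R
t=7: a0@(0,3):P a1@(2,1):P a2@(2,1):P a4@(2,2):R a5@(0,2):R
t=8: a0@(0,2):P a1@(2,2):P a2@(2,2):P a4@(2,3):R a5@(0,1):R

(0, 1)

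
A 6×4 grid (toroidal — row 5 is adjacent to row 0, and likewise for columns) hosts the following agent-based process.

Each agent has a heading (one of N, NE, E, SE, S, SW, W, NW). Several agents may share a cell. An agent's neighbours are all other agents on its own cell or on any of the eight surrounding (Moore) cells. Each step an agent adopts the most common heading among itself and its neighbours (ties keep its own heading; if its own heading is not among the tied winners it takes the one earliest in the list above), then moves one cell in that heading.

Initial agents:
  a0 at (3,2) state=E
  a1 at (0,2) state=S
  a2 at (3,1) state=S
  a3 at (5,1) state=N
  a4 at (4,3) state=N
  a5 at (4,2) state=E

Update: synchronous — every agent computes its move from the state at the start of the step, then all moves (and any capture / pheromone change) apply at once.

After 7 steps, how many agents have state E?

6

t=1: a0@(3,3):E a1@(1,2):S a2@(3,2):E a3@(4,1):N a4@(4,0):E a5@(4,3):E
t=2: a0@(3,0):E a1@(2,2):S a2@(3,3):E a3@(4,2):E a4@(4,1):E a5@(4,0):E
t=3: a0@(3,1):E a1@(3,2):S a2@(3,0):E a3@(4,3):E a4@(4,2):E a5@(4,1):E
t=4: a0@(3,2):E a1@(3,3):E a2@(3,1):E a3@(4,0):E a4@(4,3):E a5@(4,2):E
t=5: a0@(3,3):E a1@(3,0):E a2@(3,2):E a3@(4,1):E a4@(4,0):E a5@(4,3):E
t=6: a0@(3,0):E a1@(3,1):E a2@(3,3):E a3@(4,2):E a4@(4,1):E a5@(4,0):E
t=7: a0@(3,1):E a1@(3,2):E a2@(3,0):E a3@(4,3):E a4@(4,2):E a5@(4,1):E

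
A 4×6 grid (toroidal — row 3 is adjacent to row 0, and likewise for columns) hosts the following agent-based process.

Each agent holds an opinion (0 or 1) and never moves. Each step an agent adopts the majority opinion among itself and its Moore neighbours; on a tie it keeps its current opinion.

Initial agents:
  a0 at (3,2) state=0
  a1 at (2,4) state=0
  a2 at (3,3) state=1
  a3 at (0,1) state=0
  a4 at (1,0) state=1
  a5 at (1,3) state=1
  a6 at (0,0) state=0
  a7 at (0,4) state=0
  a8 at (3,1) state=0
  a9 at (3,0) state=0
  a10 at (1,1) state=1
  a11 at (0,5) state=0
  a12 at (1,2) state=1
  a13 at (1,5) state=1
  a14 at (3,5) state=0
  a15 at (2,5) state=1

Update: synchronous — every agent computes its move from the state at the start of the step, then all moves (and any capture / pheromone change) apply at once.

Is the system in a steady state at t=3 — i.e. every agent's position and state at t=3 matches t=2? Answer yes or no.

t=1: a0@(3,2):0 a1@(2,4):1 a2@(3,3):0 a3@(0,1):0 a4@(1,0):1 a5@(1,3):1 a6@(0,0):0 a7@(0,4):0 a8@(3,1):0 a9@(3,0):0 a10@(1,1):1 a11@(0,5):0 a12@(1,2):1 a13@(1,5):0 a14@(3,5):0 a15@(2,5):1
t=2: a0@(3,2):0 a1@(2,4):1 a2@(3,3):0 a3@(0,1):0 a4@(1,0):0 a5@(1,3):1 a6@(0,0):0 a7@(0,4):0 a8@(3,1):0 a9@(3,0):0 a10@(1,1):1 a11@(0,5):0 a12@(1,2):1 a13@(1,5):0 a14@(3,5):0 a15@(2,5):1
t=3: a0@(3,2):0 a1@(2,4):1 a2@(3,3):0 a3@(0,1):0 a4@(1,0):0 a5@(1,3):1 a6@(0,0):0 a7@(0,4):0 a8@(3,1):0 a9@(3,0):0 a10@(1,1):0 a11@(0,5):0 a12@(1,2):1 a13@(1,5):0 a14@(3,5):0 a15@(2,5):0

no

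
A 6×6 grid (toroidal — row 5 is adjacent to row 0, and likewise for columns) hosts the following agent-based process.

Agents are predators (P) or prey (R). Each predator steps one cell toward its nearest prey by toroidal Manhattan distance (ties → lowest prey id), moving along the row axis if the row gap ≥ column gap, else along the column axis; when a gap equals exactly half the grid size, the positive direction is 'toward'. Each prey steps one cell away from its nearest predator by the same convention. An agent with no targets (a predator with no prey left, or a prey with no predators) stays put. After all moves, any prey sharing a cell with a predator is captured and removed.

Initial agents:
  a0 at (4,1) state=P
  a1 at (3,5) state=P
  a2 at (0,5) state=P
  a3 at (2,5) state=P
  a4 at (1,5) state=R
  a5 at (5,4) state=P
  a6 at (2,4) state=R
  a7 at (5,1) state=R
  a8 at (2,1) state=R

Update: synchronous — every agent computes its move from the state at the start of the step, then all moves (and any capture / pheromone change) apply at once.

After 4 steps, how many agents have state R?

t=1: a0@(5,1):P a1@(2,5):P a2@(1,5):P a3@(1,5):P a5@(0,4):P a6@(2,3):R a7@(0,1):R a8@(1,1):R
t=2: a0@(0,1):P a1@(2,4):P a2@(1,0):P a3@(1,0):P a5@(1,4):P a6@(2,2):R a7@(1,1):R a8@(2,1):R
t=3: a0@(1,1):P a1@(2,3):P a2@(1,1):P a3@(1,1):P a5@(1,3):P a6@(2,1):R a7@(2,1):R a8@(3,1):R
t=4: a0@(2,1):P a1@(2,2):P a2@(2,1):P a3@(2,1):P a5@(1,2):P a6@(3,1):R a7@(3,1):R a8@(4,1):R

3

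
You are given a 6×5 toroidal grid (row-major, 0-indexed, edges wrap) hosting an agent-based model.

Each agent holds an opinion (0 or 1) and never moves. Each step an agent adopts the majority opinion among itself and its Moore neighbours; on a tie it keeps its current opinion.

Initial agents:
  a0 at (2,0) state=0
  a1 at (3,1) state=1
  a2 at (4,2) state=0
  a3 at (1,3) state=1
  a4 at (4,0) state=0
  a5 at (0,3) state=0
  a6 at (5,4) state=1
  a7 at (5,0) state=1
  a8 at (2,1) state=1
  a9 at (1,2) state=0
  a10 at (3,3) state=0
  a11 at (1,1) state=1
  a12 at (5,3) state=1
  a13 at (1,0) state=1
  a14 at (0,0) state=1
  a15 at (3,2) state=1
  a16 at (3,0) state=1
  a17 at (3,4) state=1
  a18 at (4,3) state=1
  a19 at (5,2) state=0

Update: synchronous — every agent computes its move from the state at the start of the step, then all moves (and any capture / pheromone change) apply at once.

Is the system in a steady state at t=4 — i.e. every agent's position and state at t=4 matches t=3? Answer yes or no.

t=1: a0@(2,0):1 a1@(3,1):1 a2@(4,2):1 a3@(1,3):0 a4@(4,0):1 a5@(0,3):0 a6@(5,4):1 a7@(5,0):1 a8@(2,1):1 a9@(1,2):1 a10@(3,3):1 a11@(1,1):1 a12@(5,3):1 a13@(1,0):1 a14@(0,0):1 a15@(3,2):1 a16@(3,0):1 a17@(3,4):1 a18@(4,3):1 a19@(5,2):0
t=2: a0@(2,0):1 a1@(3,1):1 a2@(4,2):1 a3@(1,3):0 a4@(4,0):1 a5@(0,3):0 a6@(5,4):1 a7@(5,0):1 a8@(2,1):1 a9@(1,2):1 a10@(3,3):1 a11@(1,1):1 a12@(5,3):1 a13@(1,0):1 a14@(0,0):1 a15@(3,2):1 a16@(3,0):1 a17@(3,4):1 a18@(4,3):1 a19@(5,2):1
t=3: a0@(2,0):1 a1@(3,1):1 a2@(4,2):1 a3@(1,3):0 a4@(4,0):1 a5@(0,3):1 a6@(5,4):1 a7@(5,0):1 a8@(2,1):1 a9@(1,2):1 a10@(3,3):1 a11@(1,1):1 a12@(5,3):1 a13@(1,0):1 a14@(0,0):1 a15@(3,2):1 a16@(3,0):1 a17@(3,4):1 a18@(4,3):1 a19@(5,2):1
t=4: a0@(2,0):1 a1@(3,1):1 a2@(4,2):1 a3@(1,3):1 a4@(4,0):1 a5@(0,3):1 a6@(5,4):1 a7@(5,0):1 a8@(2,1):1 a9@(1,2):1 a10@(3,3):1 a11@(1,1):1 a12@(5,3):1 a13@(1,0):1 a14@(0,0):1 a15@(3,2):1 a16@(3,0):1 a17@(3,4):1 a18@(4,3):1 a19@(5,2):1

no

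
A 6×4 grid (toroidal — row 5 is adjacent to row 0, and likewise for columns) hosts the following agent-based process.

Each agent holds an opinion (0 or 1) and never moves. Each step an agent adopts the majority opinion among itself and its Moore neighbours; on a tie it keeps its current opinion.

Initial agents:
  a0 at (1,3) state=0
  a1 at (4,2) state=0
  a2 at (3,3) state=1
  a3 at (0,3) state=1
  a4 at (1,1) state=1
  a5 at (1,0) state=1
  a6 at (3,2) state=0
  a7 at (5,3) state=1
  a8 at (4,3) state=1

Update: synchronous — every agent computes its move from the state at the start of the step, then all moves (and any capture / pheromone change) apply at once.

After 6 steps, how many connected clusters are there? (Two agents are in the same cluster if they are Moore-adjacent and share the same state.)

1

t=1: a0@(1,3):1 a1@(4,2):1 a2@(3,3):1 a3@(0,3):1 a4@(1,1):1 a5@(1,0):1 a6@(3,2):0 a7@(5,3):1 a8@(4,3):1
t=2: a0@(1,3):1 a1@(4,2):1 a2@(3,3):1 a3@(0,3):1 a4@(1,1):1 a5@(1,0):1 a6@(3,2):1 a7@(5,3):1 a8@(4,3):1
t=3: (unchanged — steady state)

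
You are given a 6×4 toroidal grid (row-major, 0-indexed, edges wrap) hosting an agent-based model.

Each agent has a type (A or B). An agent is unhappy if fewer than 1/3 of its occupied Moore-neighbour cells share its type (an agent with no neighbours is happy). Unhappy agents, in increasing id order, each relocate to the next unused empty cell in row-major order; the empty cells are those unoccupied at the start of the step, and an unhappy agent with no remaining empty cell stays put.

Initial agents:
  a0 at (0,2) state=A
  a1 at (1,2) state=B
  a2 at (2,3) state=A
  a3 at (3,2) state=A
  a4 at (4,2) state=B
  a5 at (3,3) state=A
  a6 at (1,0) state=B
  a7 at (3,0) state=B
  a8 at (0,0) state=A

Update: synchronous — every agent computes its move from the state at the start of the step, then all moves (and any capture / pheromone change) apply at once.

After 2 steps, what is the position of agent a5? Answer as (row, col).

(3, 3)

t=1: a0@(0,1):A a1@(0,3):B a2@(2,3):A a3@(3,2):A a4@(1,1):B a5@(3,3):A a6@(1,3):B a7@(2,0):B a8@(2,1):A
t=2: a0@(0,0):A a1@(0,3):B a2@(2,3):A a3@(3,2):A a4@(1,1):B a5@(3,3):A a6@(1,3):B a7@(2,0):B a8@(2,1):A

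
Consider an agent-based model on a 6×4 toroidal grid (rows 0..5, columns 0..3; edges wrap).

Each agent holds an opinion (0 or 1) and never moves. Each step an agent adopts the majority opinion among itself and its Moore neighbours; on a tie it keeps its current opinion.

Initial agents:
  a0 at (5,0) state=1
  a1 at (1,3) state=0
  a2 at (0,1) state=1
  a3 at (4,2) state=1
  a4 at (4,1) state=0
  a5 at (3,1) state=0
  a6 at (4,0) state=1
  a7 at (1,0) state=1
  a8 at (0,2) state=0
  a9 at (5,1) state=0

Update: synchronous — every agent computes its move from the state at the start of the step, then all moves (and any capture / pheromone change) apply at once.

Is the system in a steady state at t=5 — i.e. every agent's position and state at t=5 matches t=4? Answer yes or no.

t=1: a0@(5,0):1 a1@(1,3):0 a2@(0,1):1 a3@(4,2):0 a4@(4,1):0 a5@(3,1):0 a6@(4,0):0 a7@(1,0):1 a8@(0,2):0 a9@(5,1):1
t=2: a0@(5,0):1 a1@(1,3):0 a2@(0,1):1 a3@(4,2):0 a4@(4,1):0 a5@(3,1):0 a6@(4,0):0 a7@(1,0):1 a8@(0,2):0 a9@(5,1):0
t=3: a0@(5,0):0 a1@(1,3):0 a2@(0,1):1 a3@(4,2):0 a4@(4,1):0 a5@(3,1):0 a6@(4,0):0 a7@(1,0):1 a8@(0,2):0 a9@(5,1):0
t=4: a0@(5,0):0 a1@(1,3):0 a2@(0,1):0 a3@(4,2):0 a4@(4,1):0 a5@(3,1):0 a6@(4,0):0 a7@(1,0):1 a8@(0,2):0 a9@(5,1):0
t=5: a0@(5,0):0 a1@(1,3):0 a2@(0,1):0 a3@(4,2):0 a4@(4,1):0 a5@(3,1):0 a6@(4,0):0 a7@(1,0):0 a8@(0,2):0 a9@(5,1):0

no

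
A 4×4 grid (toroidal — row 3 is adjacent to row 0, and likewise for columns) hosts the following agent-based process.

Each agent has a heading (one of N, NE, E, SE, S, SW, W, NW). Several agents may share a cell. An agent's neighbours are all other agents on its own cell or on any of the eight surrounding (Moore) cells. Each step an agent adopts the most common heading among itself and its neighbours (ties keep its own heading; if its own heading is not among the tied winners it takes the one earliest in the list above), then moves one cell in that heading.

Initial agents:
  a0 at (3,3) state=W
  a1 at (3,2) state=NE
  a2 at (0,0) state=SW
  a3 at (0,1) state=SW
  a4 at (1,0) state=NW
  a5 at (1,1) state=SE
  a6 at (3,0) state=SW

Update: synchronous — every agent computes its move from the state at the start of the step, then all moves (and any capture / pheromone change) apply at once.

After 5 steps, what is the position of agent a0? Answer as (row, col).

(0, 2)

t=1: a0@(0,2):SW a1@(2,3):NE a2@(1,3):SW a3@(1,0):SW a4@(2,3):SW a5@(2,0):SW a6@(0,3):SW
t=2: a0@(1,1):SW a1@(3,2):SW a2@(2,2):SW a3@(2,3):SW a4@(3,2):SW a5@(3,3):SW a6@(1,2):SW
t=3: a0@(2,0):SW a1@(0,1):SW a2@(3,1):SW a3@(3,2):SW a4@(0,1):SW a5@(0,2):SW a6@(2,1):SW
t=4: a0@(3,3):SW a1@(1,0):SW a2@(0,0):SW a3@(0,1):SW a4@(1,0):SW a5@(1,1):SW a6@(3,0):SW
t=5: a0@(0,2):SW a1@(2,3):SW a2@(1,3):SW a3@(1,0):SW a4@(2,3):SW a5@(2,0):SW a6@(0,3):SW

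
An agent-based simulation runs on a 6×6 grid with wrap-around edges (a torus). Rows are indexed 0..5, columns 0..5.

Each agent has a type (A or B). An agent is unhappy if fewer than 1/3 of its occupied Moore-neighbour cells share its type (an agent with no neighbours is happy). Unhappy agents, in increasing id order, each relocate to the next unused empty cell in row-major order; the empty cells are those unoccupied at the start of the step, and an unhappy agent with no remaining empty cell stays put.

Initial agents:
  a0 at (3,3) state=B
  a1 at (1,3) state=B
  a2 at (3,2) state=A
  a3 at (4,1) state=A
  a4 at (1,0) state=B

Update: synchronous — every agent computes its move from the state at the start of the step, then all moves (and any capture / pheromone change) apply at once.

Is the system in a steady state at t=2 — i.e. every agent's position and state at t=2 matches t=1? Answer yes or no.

yes

t=1: a0@(0,0):B a1@(1,3):B a2@(3,2):A a3@(4,1):A a4@(1,0):B
t=2: (unchanged — steady state)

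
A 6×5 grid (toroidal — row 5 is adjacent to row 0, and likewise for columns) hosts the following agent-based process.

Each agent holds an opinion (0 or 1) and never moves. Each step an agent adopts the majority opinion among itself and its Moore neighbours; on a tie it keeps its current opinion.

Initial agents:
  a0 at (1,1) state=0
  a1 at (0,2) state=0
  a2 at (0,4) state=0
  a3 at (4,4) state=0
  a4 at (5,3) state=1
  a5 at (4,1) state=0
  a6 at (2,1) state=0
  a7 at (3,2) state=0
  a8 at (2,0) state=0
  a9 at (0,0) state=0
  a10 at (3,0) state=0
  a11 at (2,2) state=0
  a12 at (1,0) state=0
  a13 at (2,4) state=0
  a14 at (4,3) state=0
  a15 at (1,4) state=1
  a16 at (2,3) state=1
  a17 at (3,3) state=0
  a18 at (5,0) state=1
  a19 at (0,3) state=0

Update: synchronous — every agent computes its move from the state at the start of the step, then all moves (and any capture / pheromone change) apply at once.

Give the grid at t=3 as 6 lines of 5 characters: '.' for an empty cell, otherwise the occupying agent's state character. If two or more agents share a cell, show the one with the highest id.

0.000
00..0
00000
0.00.
.0.00
0..0.

t=1: a0@(1,1):0 a1@(0,2):0 a2@(0,4):0 a3@(4,4):0 a4@(5,3):0 a5@(4,1):0 a6@(2,1):0 a7@(3,2):0 a8@(2,0):0 a9@(0,0):0 a10@(3,0):0 a11@(2,2):0 a12@(1,0):0 a13@(2,4):0 a14@(4,3):0 a15@(1,4):0 a16@(2,3):0 a17@(3,3):0 a18@(5,0):0 a19@(0,3):0
t=2: (unchanged — steady state)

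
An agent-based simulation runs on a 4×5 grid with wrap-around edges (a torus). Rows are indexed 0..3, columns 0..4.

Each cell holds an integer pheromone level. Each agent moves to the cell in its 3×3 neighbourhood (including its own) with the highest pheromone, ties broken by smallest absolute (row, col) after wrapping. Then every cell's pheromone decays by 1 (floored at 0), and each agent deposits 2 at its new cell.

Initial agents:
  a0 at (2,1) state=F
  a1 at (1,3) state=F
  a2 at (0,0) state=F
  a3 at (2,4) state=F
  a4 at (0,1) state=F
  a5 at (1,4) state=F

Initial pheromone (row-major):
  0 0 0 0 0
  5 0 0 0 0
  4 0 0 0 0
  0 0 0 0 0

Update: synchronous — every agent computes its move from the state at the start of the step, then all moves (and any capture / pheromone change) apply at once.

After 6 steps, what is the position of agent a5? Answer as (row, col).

t=1: a0@(1,0) a1@(0,2) a2@(1,0) a3@(1,0) a4@(1,0) a5@(1,0) | pheromone: 0 0 2 0 0 / 14 0 0 0 0 / 3 0 0 0 0 / 0 0 0 0 0
t=2: a0@(1,0) a1@(0,2) a2@(1,0) a3@(1,0) a4@(1,0) a5@(1,0) | pheromone: 0 0 3 0 0 / 23 0 0 0 0 / 2 0 0 0 0 / 0 0 0 0 0
t=3: a0@(1,0) a1@(0,2) a2@(1,0) a3@(1,0) a4@(1,0) a5@(1,0) | pheromone: 0 0 4 0 0 / 32 0 0 0 0 / 1 0 0 0 0 / 0 0 0 0 0
t=4: a0@(1,0) a1@(0,2) a2@(1,0) a3@(1,0) a4@(1,0) a5@(1,0) | pheromone: 0 0 5 0 0 / 41 0 0 0 0 / 0 0 0 0 0 / 0 0 0 0 0
t=5: a0@(1,0) a1@(0,2) a2@(1,0) a3@(1,0) a4@(1,0) a5@(1,0) | pheromone: 0 0 6 0 0 / 50 0 0 0 0 / 0 0 0 0 0 / 0 0 0 0 0
t=6: a0@(1,0) a1@(0,2) a2@(1,0) a3@(1,0) a4@(1,0) a5@(1,0) | pheromone: 0 0 7 0 0 / 59 0 0 0 0 / 0 0 0 0 0 / 0 0 0 0 0

(1, 0)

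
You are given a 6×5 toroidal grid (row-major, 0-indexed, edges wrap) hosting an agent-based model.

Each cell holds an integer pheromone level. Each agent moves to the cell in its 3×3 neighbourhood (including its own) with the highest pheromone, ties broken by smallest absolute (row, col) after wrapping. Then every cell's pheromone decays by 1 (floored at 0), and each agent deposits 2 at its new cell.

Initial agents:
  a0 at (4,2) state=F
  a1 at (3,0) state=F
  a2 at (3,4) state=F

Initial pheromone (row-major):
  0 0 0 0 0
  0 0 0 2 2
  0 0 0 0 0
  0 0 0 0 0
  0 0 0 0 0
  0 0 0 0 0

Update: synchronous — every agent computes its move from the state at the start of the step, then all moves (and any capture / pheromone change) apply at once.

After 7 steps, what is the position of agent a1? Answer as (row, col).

(2, 0)

t=1: a0@(3,1) a1@(2,0) a2@(2,0) | pheromone: 0 0 0 0 0 / 0 0 0 1 1 / 4 0 0 0 0 / 0 2 0 0 0 / 0 0 0 0 0 / 0 0 0 0 0
t=2: a0@(2,0) a1@(2,0) a2@(2,0) | pheromone: 0 0 0 0 0 / 0 0 0 0 0 / 9 0 0 0 0 / 0 1 0 0 0 / 0 0 0 0 0 / 0 0 0 0 0
t=3: a0@(2,0) a1@(2,0) a2@(2,0) | pheromone: 0 0 0 0 0 / 0 0 0 0 0 / 14 0 0 0 0 / 0 0 0 0 0 / 0 0 0 0 0 / 0 0 0 0 0
t=4: a0@(2,0) a1@(2,0) a2@(2,0) | pheromone: 0 0 0 0 0 / 0 0 0 0 0 / 19 0 0 0 0 / 0 0 0 0 0 / 0 0 0 0 0 / 0 0 0 0 0
t=5: a0@(2,0) a1@(2,0) a2@(2,0) | pheromone: 0 0 0 0 0 / 0 0 0 0 0 / 24 0 0 0 0 / 0 0 0 0 0 / 0 0 0 0 0 / 0 0 0 0 0
t=6: a0@(2,0) a1@(2,0) a2@(2,0) | pheromone: 0 0 0 0 0 / 0 0 0 0 0 / 29 0 0 0 0 / 0 0 0 0 0 / 0 0 0 0 0 / 0 0 0 0 0
t=7: a0@(2,0) a1@(2,0) a2@(2,0) | pheromone: 0 0 0 0 0 / 0 0 0 0 0 / 34 0 0 0 0 / 0 0 0 0 0 / 0 0 0 0 0 / 0 0 0 0 0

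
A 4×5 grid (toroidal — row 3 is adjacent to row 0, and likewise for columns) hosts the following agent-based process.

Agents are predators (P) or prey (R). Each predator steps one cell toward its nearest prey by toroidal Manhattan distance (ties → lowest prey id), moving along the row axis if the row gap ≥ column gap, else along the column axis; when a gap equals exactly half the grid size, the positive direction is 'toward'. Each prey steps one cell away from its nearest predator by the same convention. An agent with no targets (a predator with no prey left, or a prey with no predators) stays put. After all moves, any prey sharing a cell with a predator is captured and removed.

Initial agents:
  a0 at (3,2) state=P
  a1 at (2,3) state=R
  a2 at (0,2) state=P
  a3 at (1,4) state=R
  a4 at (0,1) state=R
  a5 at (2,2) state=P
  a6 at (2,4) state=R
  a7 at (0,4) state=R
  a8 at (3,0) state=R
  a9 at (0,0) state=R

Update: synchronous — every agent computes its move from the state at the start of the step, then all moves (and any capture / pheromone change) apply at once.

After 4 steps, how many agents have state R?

5

t=1: a0@(2,2):P a1@(2,4):R a2@(0,1):P a3@(1,0):R a4@(0,0):R a5@(2,3):P a6@(2,0):R a7@(0,0):R a8@(3,4):R a9@(0,4):R
t=2: a0@(2,3):P a1@(2,0):R a2@(0,0):P a3@(2,0):R a4@(0,4):R a5@(2,4):P a7@(0,4):R a8@(0,4):R a9@(0,3):R
t=3: a0@(2,4):P a1@(2,1):R a2@(0,4):P a3@(2,1):R a4@(0,3):R a5@(2,0):P a7@(0,3):R a8@(0,3):R a9@(3,3):R
t=4: a0@(2,0):P a1@(2,2):R a2@(0,3):P a3@(2,2):R a4@(0,2):R a5@(2,1):P a7@(0,2):R a8@(0,2):R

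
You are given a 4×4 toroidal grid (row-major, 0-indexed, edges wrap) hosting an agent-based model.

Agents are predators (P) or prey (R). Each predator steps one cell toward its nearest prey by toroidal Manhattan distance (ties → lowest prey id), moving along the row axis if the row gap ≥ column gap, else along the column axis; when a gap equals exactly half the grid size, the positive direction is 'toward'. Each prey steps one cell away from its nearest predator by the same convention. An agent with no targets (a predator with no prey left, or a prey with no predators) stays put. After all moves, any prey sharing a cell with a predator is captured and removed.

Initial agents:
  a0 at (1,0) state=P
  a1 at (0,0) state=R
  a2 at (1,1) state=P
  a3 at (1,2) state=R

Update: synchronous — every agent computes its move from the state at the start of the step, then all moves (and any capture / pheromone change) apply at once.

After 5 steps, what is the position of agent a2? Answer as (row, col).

(1, 2)

t=1: a0@(0,0):P a1@(3,0):R a2@(1,2):P a3@(1,3):R
t=2: a0@(3,0):P a1@(2,0):R a2@(1,3):P a3@(1,0):R
t=3: a0@(2,0):P a2@(1,0):P a3@(1,1):R
t=4: a0@(1,0):P a2@(1,1):P a3@(1,2):R
t=5: a0@(1,1):P a2@(1,2):P a3@(1,3):R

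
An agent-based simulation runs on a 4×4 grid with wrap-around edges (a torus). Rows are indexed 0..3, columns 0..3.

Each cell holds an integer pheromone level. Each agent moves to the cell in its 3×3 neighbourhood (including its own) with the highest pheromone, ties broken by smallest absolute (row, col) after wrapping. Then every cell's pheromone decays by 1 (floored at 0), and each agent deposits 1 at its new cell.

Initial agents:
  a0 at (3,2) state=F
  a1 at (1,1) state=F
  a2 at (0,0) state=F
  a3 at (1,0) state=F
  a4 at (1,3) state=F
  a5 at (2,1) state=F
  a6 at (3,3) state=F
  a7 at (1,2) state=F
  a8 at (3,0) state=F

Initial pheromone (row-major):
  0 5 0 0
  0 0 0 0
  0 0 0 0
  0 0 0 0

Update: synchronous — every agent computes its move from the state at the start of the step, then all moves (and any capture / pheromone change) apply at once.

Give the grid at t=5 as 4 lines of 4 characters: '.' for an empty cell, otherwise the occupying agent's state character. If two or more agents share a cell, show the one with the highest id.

t=1: a0@(0,1) a1@(0,1) a2@(0,1) a3@(0,1) a4@(0,0) a5@(1,0) a6@(0,0) a7@(0,1) a8@(0,1) | pheromone: 2 10 0 0 / 1 0 0 0 / 0 0 0 0 / 0 0 0 0
t=2: a0@(0,1) a1@(0,1) a2@(0,1) a3@(0,1) a4@(0,1) a5@(0,1) a6@(0,1) a7@(0,1) a8@(0,1) | pheromone: 1 18 0 0 / 0 0 0 0 / 0 0 0 0 / 0 0 0 0
t=3: a0@(0,1) a1@(0,1) a2@(0,1) a3@(0,1) a4@(0,1) a5@(0,1) a6@(0,1) a7@(0,1) a8@(0,1) | pheromone: 0 26 0 0 / 0 0 0 0 / 0 0 0 0 / 0 0 0 0
t=4: a0@(0,1) a1@(0,1) a2@(0,1) a3@(0,1) a4@(0,1) a5@(0,1) a6@(0,1) a7@(0,1) a8@(0,1) | pheromone: 0 34 0 0 / 0 0 0 0 / 0 0 0 0 / 0 0 0 0
t=5: a0@(0,1) a1@(0,1) a2@(0,1) a3@(0,1) a4@(0,1) a5@(0,1) a6@(0,1) a7@(0,1) a8@(0,1) | pheromone: 0 42 0 0 / 0 0 0 0 / 0 0 0 0 / 0 0 0 0

.F..
....
....
....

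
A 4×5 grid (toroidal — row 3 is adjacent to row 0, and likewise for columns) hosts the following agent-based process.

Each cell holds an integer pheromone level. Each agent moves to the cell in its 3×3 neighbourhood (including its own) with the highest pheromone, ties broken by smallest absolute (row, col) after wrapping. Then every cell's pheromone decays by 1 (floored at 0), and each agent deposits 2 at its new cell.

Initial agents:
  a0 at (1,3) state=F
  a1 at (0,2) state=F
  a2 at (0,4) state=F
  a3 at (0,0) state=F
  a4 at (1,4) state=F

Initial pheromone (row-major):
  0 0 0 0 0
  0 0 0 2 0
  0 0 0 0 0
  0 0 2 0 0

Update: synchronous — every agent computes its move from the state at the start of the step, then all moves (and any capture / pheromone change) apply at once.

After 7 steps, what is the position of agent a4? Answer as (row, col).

(1, 3)

t=1: a0@(1,3) a1@(1,3) a2@(1,3) a3@(0,0) a4@(1,3) | pheromone: 2 0 0 0 0 / 0 0 0 9 0 / 0 0 0 0 0 / 0 0 1 0 0
t=2: a0@(1,3) a1@(1,3) a2@(1,3) a3@(0,0) a4@(1,3) | pheromone: 3 0 0 0 0 / 0 0 0 16 0 / 0 0 0 0 0 / 0 0 0 0 0
t=3: a0@(1,3) a1@(1,3) a2@(1,3) a3@(0,0) a4@(1,3) | pheromone: 4 0 0 0 0 / 0 0 0 23 0 / 0 0 0 0 0 / 0 0 0 0 0
t=4: a0@(1,3) a1@(1,3) a2@(1,3) a3@(0,0) a4@(1,3) | pheromone: 5 0 0 0 0 / 0 0 0 30 0 / 0 0 0 0 0 / 0 0 0 0 0
t=5: a0@(1,3) a1@(1,3) a2@(1,3) a3@(0,0) a4@(1,3) | pheromone: 6 0 0 0 0 / 0 0 0 37 0 / 0 0 0 0 0 / 0 0 0 0 0
t=6: a0@(1,3) a1@(1,3) a2@(1,3) a3@(0,0) a4@(1,3) | pheromone: 7 0 0 0 0 / 0 0 0 44 0 / 0 0 0 0 0 / 0 0 0 0 0
t=7: a0@(1,3) a1@(1,3) a2@(1,3) a3@(0,0) a4@(1,3) | pheromone: 8 0 0 0 0 / 0 0 0 51 0 / 0 0 0 0 0 / 0 0 0 0 0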